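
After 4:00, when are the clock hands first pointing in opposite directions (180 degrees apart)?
For hands to be 180 degrees apart: |30H - 5.5t| = 180
With H = 4: t = (30 x 4 + 180)/5.5 = 54.55 or t = (30 x 4 - 180)/5.5 = -10.91
First valid solution (0 < t < 60): t = 54.55 minutes
The hands are opposite at 54.55 minutes past 4:00.

Final answer: 54.55 minutes past 4:00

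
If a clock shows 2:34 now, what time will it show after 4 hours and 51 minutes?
Starting time: 2:34
Adding 51 minutes to 34 minutes: 34 + 51 = 85 minutes = 1 hour and 25 minutes
Adding 4 hours: 2 + 4 + 1 (carry) = 7
Final time: 7:25

Final answer: 7:25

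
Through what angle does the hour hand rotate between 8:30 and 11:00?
The hour hand moves 0.5 degrees per minute.
Time elapsed: 11:00 - 8:30 = 150 minutes
Angular displacement: 150 x 0.5 = 75 degrees

Final answer: 75 degrees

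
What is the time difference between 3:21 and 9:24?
From 3:21 to 9:24:
(9 x 60 + 24) - (3 x 60 + 21) = 564 - 201 = 363 minutes
= 6 hours and 3 minutes

Final answer: 6 hours and 3 minutes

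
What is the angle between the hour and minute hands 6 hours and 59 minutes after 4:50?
First find the time 6 hours and 59 minutes after 4:50.
Total minutes: 4 x 60 + 50 + 6 x 60 + 59 = 709.
709 mod 720 = 709 minutes = 11:49.
Now compute the angle at 11:49:
Hour hand: 11 x 30 + 49 x 0.5 = 354.5 degrees
Minute hand: 49 x 6 = 294 degrees
Difference: |354.5 - 294| = 60.5 degrees
The angle is 60.5 degrees

Final answer: 60.5 degrees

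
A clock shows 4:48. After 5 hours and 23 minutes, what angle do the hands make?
First find the time 5 hours and 23 minutes after 4:48.
Total minutes: 4 x 60 + 48 + 5 x 60 + 23 = 611.
611 mod 720 = 611 minutes = 10:11.
Now compute the angle at 10:11:
Hour hand: 10 x 30 + 11 x 0.5 = 305.5 degrees
Minute hand: 11 x 6 = 66 degrees
Difference: |305.5 - 66| = 239.5 degrees
Smaller angle: 360 - 239.5 = 120.5 degrees

Final answer: 120.5 degrees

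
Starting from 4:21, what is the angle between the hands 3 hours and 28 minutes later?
First find the time 3 hours and 28 minutes after 4:21.
Total minutes: 4 x 60 + 21 + 3 x 60 + 28 = 469.
469 mod 720 = 469 minutes = 7:49.
Now compute the angle at 7:49:
Hour hand: 7 x 30 + 49 x 0.5 = 234.5 degrees
Minute hand: 49 x 6 = 294 degrees
Difference: |234.5 - 294| = 59.5 degrees
The angle is 59.5 degrees

Final answer: 59.5 degrees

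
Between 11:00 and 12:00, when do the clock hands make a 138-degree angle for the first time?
At t minutes past 11:00, the hour hand is at 30 x 11 + 0.5t degrees and the minute hand is at 6t degrees.
The smaller angle between them is 138 degrees when |30H - 5.5t| = 138 or |30H - 5.5t| = 222.
With H = 11, solve 30 x 11 - 5.5t = +/- target for each target:
  t = (30 x 11 - 138) / 5.5 = 34.91
  t = (30 x 11 + 138) / 5.5 = 85.09 (outside (0, 60))
  t = (30 x 11 - 222) / 5.5 = 19.64
  t = (30 x 11 + 222) / 5.5 = 100.36 (outside (0, 60))
Valid solutions in (0, 60): {19.64, 34.91} minutes.
The first occurrence is t = 19.64 minutes.
The hands form a 138-degree angle at 19.64 minutes past 11:00.

Final answer: 19.64 minutes past 11:00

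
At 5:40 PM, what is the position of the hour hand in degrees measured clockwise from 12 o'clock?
The hour hand moves 30 degrees per hour and 0.5 degrees per minute.
At 5:40: (5) x 30 + 40 x 0.5 = 150 + 20 = 170 degrees

Final answer: 170 degrees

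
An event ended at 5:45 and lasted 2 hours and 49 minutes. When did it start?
Starting time: 5:45 = 345 total minutes past 12:00
Subtracting: 2 hours and 49 minutes = 169 minutes
345 - 169 = 176 minutes
= 2 hours and 56 minutes past 12:00 = 2:56

Final answer: 2:56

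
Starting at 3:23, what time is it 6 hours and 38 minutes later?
Starting time: 3:23
Adding 38 minutes to 23 minutes: 23 + 38 = 61 minutes = 1 hour and 1 minute
Adding 6 hours: 3 + 6 + 1 (carry) = 10
Final time: 10:01

Final answer: 10:01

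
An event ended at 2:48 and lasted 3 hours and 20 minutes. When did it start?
Starting time: 2:48 = 168 total minutes past 12:00
Subtracting: 3 hours and 20 minutes = 200 minutes
168 - 200 = -32 (negative, add 12 hours = 720) = 688 minutes
= 11 hours and 28 minutes past 12:00 = 11:28

Final answer: 11:28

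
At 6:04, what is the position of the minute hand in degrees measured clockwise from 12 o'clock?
The minute hand moves 6 degrees per minute.
At 6:04: 4 x 6 = 24 degrees

Final answer: 24 degrees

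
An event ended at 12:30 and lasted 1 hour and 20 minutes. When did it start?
Starting time: 12:30 = 30 total minutes past 12:00
Subtracting: 1 hour and 20 minutes = 80 minutes
30 - 80 = -50 (negative, add 12 hours = 720) = 670 minutes
= 11 hours and 10 minutes past 12:00 = 11:10

Final answer: 11:10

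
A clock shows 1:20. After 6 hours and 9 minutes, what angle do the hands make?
First find the time 6 hours and 9 minutes after 1:20.
Total minutes: 1 x 60 + 20 + 6 x 60 + 9 = 449.
449 mod 720 = 449 minutes = 7:29.
Now compute the angle at 7:29:
Hour hand: 7 x 30 + 29 x 0.5 = 224.5 degrees
Minute hand: 29 x 6 = 174 degrees
Difference: |224.5 - 174| = 50.5 degrees
The angle is 50.5 degrees

Final answer: 50.5 degrees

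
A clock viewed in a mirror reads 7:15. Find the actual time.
Reflection across the vertical (12-6) axis maps a hand at angle A degrees to (360 - A) degrees, which sends a reading of T minutes past 12:00 to (720 - T) minutes past 12:00.
Mirror reads 7:15 = 435 minutes past 12:00.
Actual time: (720 - 435) mod 720 = 285 minutes = 4:45.

Final answer: 4:45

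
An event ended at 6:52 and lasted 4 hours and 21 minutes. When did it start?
Starting time: 6:52 = 412 total minutes past 12:00
Subtracting: 4 hours and 21 minutes = 261 minutes
412 - 261 = 151 minutes
= 2 hours and 31 minutes past 12:00 = 2:31

Final answer: 2:31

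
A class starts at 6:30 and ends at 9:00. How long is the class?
From 6:30 to 9:00:
(9 x 60 + 0) - (6 x 60 + 30) = 540 - 390 = 150 minutes
= 2 hours and 30 minutes

Final answer: 2 hours and 30 minutes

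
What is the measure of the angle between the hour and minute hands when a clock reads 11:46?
Hour hand position: 11 x 30 + 46 x 0.5 = 353 degrees
Minute hand position: 46 x 6 = 276 degrees
Difference: |353 - 276| = 77 degrees
The angle between the hands is 77 degrees

Final answer: 77 degrees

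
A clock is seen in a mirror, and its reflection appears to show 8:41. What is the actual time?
Reflection across the vertical (12-6) axis maps a hand at angle A degrees to (360 - A) degrees, which sends a reading of T minutes past 12:00 to (720 - T) minutes past 12:00.
Mirror reads 8:41 = 521 minutes past 12:00.
Actual time: (720 - 521) mod 720 = 199 minutes = 3:19.

Final answer: 3:19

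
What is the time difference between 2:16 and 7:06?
From 2:16 to 7:06:
(7 x 60 + 6) - (2 x 60 + 16) = 426 - 136 = 290 minutes
= 4 hours and 50 minutes

Final answer: 4 hours and 50 minutes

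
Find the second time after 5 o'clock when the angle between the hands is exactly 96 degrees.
At t minutes past 5:00, the hour hand is at 30 x 5 + 0.5t degrees and the minute hand is at 6t degrees.
The smaller angle between them is 96 degrees when |30H - 5.5t| = 96 or |30H - 5.5t| = 264.
With H = 5, solve 30 x 5 - 5.5t = +/- target for each target:
  t = (30 x 5 - 96) / 5.5 = 9.82
  t = (30 x 5 + 96) / 5.5 = 44.73
  t = (30 x 5 - 264) / 5.5 = -20.73 (outside (0, 60))
  t = (30 x 5 + 264) / 5.5 = 75.27 (outside (0, 60))
Valid solutions in (0, 60): {9.82, 44.73} minutes.
The second occurrence is t = 44.73 minutes.
The hands form a 96-degree angle at 44.73 minutes past 5:00.

Final answer: 44.73 minutes past 5:00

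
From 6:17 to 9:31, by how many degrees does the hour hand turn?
The hour hand moves 0.5 degrees per minute.
Time elapsed: 9:31 - 6:17 = 194 minutes
Angular displacement: 194 x 0.5 = 97 degrees

Final answer: 97 degrees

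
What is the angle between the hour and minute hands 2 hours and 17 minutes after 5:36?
First find the time 2 hours and 17 minutes after 5:36.
Total minutes: 5 x 60 + 36 + 2 x 60 + 17 = 473.
473 mod 720 = 473 minutes = 7:53.
Now compute the angle at 7:53:
Hour hand: 7 x 30 + 53 x 0.5 = 236.5 degrees
Minute hand: 53 x 6 = 318 degrees
Difference: |236.5 - 318| = 81.5 degrees
The angle is 81.5 degrees

Final answer: 81.5 degrees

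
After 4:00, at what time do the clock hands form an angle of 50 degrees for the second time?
At t minutes past 4:00, the hour hand is at 30 x 4 + 0.5t degrees and the minute hand is at 6t degrees.
The smaller angle between them is 50 degrees when |30H - 5.5t| = 50 or |30H - 5.5t| = 310.
With H = 4, solve 30 x 4 - 5.5t = +/- target for each target:
  t = (30 x 4 - 50) / 5.5 = 12.73
  t = (30 x 4 + 50) / 5.5 = 30.91
  t = (30 x 4 - 310) / 5.5 = -34.55 (outside (0, 60))
  t = (30 x 4 + 310) / 5.5 = 78.18 (outside (0, 60))
Valid solutions in (0, 60): {12.73, 30.91} minutes.
The second occurrence is t = 30.91 minutes.
The hands form a 50-degree angle at 30.91 minutes past 4:00.

Final answer: 30.91 minutes past 4:00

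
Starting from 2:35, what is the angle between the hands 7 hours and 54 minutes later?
First find the time 7 hours and 54 minutes after 2:35.
Total minutes: 2 x 60 + 35 + 7 x 60 + 54 = 629.
629 mod 720 = 629 minutes = 10:29.
Now compute the angle at 10:29:
Hour hand: 10 x 30 + 29 x 0.5 = 314.5 degrees
Minute hand: 29 x 6 = 174 degrees
Difference: |314.5 - 174| = 140.5 degrees
The angle is 140.5 degrees

Final answer: 140.5 degrees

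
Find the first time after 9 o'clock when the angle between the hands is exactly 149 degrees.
At t minutes past 9:00, the hour hand is at 30 x 9 + 0.5t degrees and the minute hand is at 6t degrees.
The smaller angle between them is 149 degrees when |30H - 5.5t| = 149 or |30H - 5.5t| = 211.
With H = 9, solve 30 x 9 - 5.5t = +/- target for each target:
  t = (30 x 9 - 149) / 5.5 = 22
  t = (30 x 9 + 149) / 5.5 = 76.18 (outside (0, 60))
  t = (30 x 9 - 211) / 5.5 = 10.73
  t = (30 x 9 + 211) / 5.5 = 87.45 (outside (0, 60))
Valid solutions in (0, 60): {10.73, 22} minutes.
The first occurrence is t = 10.73 minutes.
The hands form a 149-degree angle at 10.73 minutes past 9:00.

Final answer: 10.73 minutes past 9:00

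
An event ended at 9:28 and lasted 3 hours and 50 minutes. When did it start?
Starting time: 9:28 = 568 total minutes past 12:00
Subtracting: 3 hours and 50 minutes = 230 minutes
568 - 230 = 338 minutes
= 5 hours and 38 minutes past 12:00 = 5:38

Final answer: 5:38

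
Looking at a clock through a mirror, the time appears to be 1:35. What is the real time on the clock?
Reflection across the vertical (12-6) axis maps a hand at angle A degrees to (360 - A) degrees, which sends a reading of T minutes past 12:00 to (720 - T) minutes past 12:00.
Mirror reads 1:35 = 95 minutes past 12:00.
Actual time: (720 - 95) mod 720 = 625 minutes = 10:25.

Final answer: 10:25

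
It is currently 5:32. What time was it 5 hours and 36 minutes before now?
Starting time: 5:32 = 332 total minutes past 12:00
Subtracting: 5 hours and 36 minutes = 336 minutes
332 - 336 = -4 (negative, add 12 hours = 720) = 716 minutes
= 11 hours and 56 minutes past 12:00 = 11:56

Final answer: 11:56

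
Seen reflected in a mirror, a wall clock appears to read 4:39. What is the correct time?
Reflection across the vertical (12-6) axis maps a hand at angle A degrees to (360 - A) degrees, which sends a reading of T minutes past 12:00 to (720 - T) minutes past 12:00.
Mirror reads 4:39 = 279 minutes past 12:00.
Actual time: (720 - 279) mod 720 = 441 minutes = 7:21.

Final answer: 7:21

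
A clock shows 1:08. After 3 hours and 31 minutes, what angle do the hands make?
First find the time 3 hours and 31 minutes after 1:08.
Total minutes: 1 x 60 + 8 + 3 x 60 + 31 = 279.
279 mod 720 = 279 minutes = 4:39.
Now compute the angle at 4:39:
Hour hand: 4 x 30 + 39 x 0.5 = 139.5 degrees
Minute hand: 39 x 6 = 234 degrees
Difference: |139.5 - 234| = 94.5 degrees
The angle is 94.5 degrees

Final answer: 94.5 degrees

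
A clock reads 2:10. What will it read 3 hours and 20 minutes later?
Starting time: 2:10
Adding 20 minutes to 10 minutes: 10 + 20 = 30 minutes
Adding 3 hours: 2 + 3 = 5
Final time: 5:30

Final answer: 5:30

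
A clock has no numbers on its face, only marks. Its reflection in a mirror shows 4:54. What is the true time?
Reflection across the vertical (12-6) axis maps a hand at angle A degrees to (360 - A) degrees, which sends a reading of T minutes past 12:00 to (720 - T) minutes past 12:00.
Mirror reads 4:54 = 294 minutes past 12:00.
Actual time: (720 - 294) mod 720 = 426 minutes = 7:06.

Final answer: 7:06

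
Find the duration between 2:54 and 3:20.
From 2:54 to 3:20:
(3 x 60 + 20) - (2 x 60 + 54) = 200 - 174 = 26 minutes
= 26 minutes

Final answer: 26 minutes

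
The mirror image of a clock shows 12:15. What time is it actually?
Reflection across the vertical (12-6) axis maps a hand at angle A degrees to (360 - A) degrees, which sends a reading of T minutes past 12:00 to (720 - T) minutes past 12:00.
Mirror reads 12:15 = 15 minutes past 12:00.
Actual time: (720 - 15) mod 720 = 705 minutes = 11:45.

Final answer: 11:45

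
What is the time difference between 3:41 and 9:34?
From 3:41 to 9:34:
(9 x 60 + 34) - (3 x 60 + 41) = 574 - 221 = 353 minutes
= 5 hours and 53 minutes

Final answer: 5 hours and 53 minutes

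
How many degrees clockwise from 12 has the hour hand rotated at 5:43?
The hour hand moves 30 degrees per hour and 0.5 degrees per minute.
At 5:43: (5) x 30 + 43 x 0.5 = 150 + 21.5 = 171.5 degrees

Final answer: 171.5 degrees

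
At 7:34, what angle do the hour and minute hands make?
Hour hand position: 7 x 30 + 34 x 0.5 = 227 degrees
Minute hand position: 34 x 6 = 204 degrees
Difference: |227 - 204| = 23 degrees
The angle between the hands is 23 degrees

Final answer: 23 degrees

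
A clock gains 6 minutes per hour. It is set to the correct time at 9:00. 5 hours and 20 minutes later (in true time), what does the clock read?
For every 60 true minutes, the faulty clock advances 60 + 6 = 66 minutes.
True elapsed: 5 hours and 20 minutes = 320 minutes.
Faulty clock advances: 320 x 66/60 = 352 minutes (drift: 32 minutes ahead).
Shown time: 9:00 + 352 minutes = 2:52.

Final answer: 2:52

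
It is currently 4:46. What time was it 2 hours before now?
Starting time: 4:46 = 286 total minutes past 12:00
Subtracting: 2 hours = 120 minutes
286 - 120 = 166 minutes
= 2 hours and 46 minutes past 12:00 = 2:46

Final answer: 2:46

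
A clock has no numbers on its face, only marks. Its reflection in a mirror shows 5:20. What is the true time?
Reflection across the vertical (12-6) axis maps a hand at angle A degrees to (360 - A) degrees, which sends a reading of T minutes past 12:00 to (720 - T) minutes past 12:00.
Mirror reads 5:20 = 320 minutes past 12:00.
Actual time: (720 - 320) mod 720 = 400 minutes = 6:40.

Final answer: 6:40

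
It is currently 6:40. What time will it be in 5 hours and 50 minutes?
Starting time: 6:40
Adding 50 minutes to 40 minutes: 40 + 50 = 90 minutes = 1 hour and 30 minutes
Adding 5 hours: 6 + 5 + 1 (carry) = 12
Final time: 12:30

Final answer: 12:30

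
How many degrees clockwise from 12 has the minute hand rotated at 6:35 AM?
The minute hand moves 6 degrees per minute.
At 6:35: 35 x 6 = 210 degrees

Final answer: 210 degrees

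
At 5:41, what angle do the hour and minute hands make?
Hour hand position: 5 x 30 + 41 x 0.5 = 170.5 degrees
Minute hand position: 41 x 6 = 246 degrees
Difference: |170.5 - 246| = 75.5 degrees
The angle between the hands is 75.5 degrees

Final answer: 75.5 degrees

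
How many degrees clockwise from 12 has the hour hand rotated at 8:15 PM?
The hour hand moves 30 degrees per hour and 0.5 degrees per minute.
At 8:15: (8) x 30 + 15 x 0.5 = 240 + 7.5 = 247.5 degrees

Final answer: 247.5 degrees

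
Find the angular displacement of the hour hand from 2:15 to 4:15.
The hour hand moves 0.5 degrees per minute.
Time elapsed: 4:15 - 2:15 = 120 minutes
Angular displacement: 120 x 0.5 = 60 degrees

Final answer: 60 degrees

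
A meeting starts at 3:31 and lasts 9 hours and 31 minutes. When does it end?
Starting time: 3:31
Adding 31 minutes to 31 minutes: 31 + 31 = 62 minutes = 1 hour and 2 minutes
Adding 9 hours: 3 + 9 + 1 (carry) = 13 - 12 = 1
Final time: 1:02

Final answer: 1:02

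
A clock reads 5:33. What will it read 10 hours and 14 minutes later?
Starting time: 5:33
Adding 14 minutes to 33 minutes: 33 + 14 = 47 minutes
Adding 10 hours: 5 + 10 = 15 - 12 = 3
Final time: 3:47

Final answer: 3:47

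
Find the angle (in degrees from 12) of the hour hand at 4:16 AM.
The hour hand moves 30 degrees per hour and 0.5 degrees per minute.
At 4:16: (4) x 30 + 16 x 0.5 = 120 + 8 = 128 degrees

Final answer: 128 degrees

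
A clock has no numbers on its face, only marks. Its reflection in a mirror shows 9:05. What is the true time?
Reflection across the vertical (12-6) axis maps a hand at angle A degrees to (360 - A) degrees, which sends a reading of T minutes past 12:00 to (720 - T) minutes past 12:00.
Mirror reads 9:05 = 545 minutes past 12:00.
Actual time: (720 - 545) mod 720 = 175 minutes = 2:55.

Final answer: 2:55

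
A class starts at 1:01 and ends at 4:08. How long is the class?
From 1:01 to 4:08:
(4 x 60 + 8) - (1 x 60 + 1) = 248 - 61 = 187 minutes
= 3 hours and 7 minutes

Final answer: 3 hours and 7 minutes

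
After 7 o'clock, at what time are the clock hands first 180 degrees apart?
For hands to be 180 degrees apart: |30H - 5.5t| = 180
With H = 7: t = (30 x 7 + 180)/5.5 = 70.91 or t = (30 x 7 - 180)/5.5 = 5.45
First valid solution (0 < t < 60): t = 5.45 minutes
The hands are opposite at 5.45 minutes past 7:00.

Final answer: 5.45 minutes past 7:00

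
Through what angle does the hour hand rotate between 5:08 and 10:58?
The hour hand moves 0.5 degrees per minute.
Time elapsed: 10:58 - 5:08 = 350 minutes
Angular displacement: 350 x 0.5 = 175 degrees

Final answer: 175 degrees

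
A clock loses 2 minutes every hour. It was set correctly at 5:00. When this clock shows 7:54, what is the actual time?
For every 60 true minutes, the faulty clock advances 58 minutes, so 1 faulty-clock minute corresponds to 60/58 true minutes.
From 5:00 to 7:54 on the faulty dial is 174 minutes.
True elapsed: 174 x 60/58 = 180 minutes = 3 hours.
True time: 5:00 + 3 hours = 8:00.

Final answer: 8:00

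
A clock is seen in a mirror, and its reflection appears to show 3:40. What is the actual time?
Reflection across the vertical (12-6) axis maps a hand at angle A degrees to (360 - A) degrees, which sends a reading of T minutes past 12:00 to (720 - T) minutes past 12:00.
Mirror reads 3:40 = 220 minutes past 12:00.
Actual time: (720 - 220) mod 720 = 500 minutes = 8:20.

Final answer: 8:20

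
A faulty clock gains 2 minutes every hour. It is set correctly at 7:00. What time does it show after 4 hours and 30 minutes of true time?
For every 60 true minutes, the faulty clock advances 60 + 2 = 62 minutes.
True elapsed: 4 hours and 30 minutes = 270 minutes.
Faulty clock advances: 270 x 62/60 = 279 minutes (drift: 9 minutes ahead).
Shown time: 7:00 + 279 minutes = 11:39.

Final answer: 11:39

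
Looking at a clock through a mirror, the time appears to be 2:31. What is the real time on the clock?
Reflection across the vertical (12-6) axis maps a hand at angle A degrees to (360 - A) degrees, which sends a reading of T minutes past 12:00 to (720 - T) minutes past 12:00.
Mirror reads 2:31 = 151 minutes past 12:00.
Actual time: (720 - 151) mod 720 = 569 minutes = 9:29.

Final answer: 9:29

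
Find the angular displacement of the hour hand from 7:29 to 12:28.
The hour hand moves 0.5 degrees per minute.
Time elapsed: 12:28 - 7:29 = 299 minutes
Angular displacement: 299 x 0.5 = 149.5 degrees

Final answer: 149.5 degrees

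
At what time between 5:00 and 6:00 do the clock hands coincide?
The minute hand gains 5.5 degrees per minute on the hour hand.
At 5:00, the hour hand is at 150 degrees and the minute hand is at 0 degrees.
The gap is 150 degrees. Time to close: 150/5.5 = 60 x 5/11 = 27.27 minutes.
The hands overlap at 27.27 minutes past 5:00.

Final answer: 27.27 minutes past 5:00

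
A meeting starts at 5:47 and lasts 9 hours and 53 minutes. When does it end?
Starting time: 5:47
Adding 53 minutes to 47 minutes: 47 + 53 = 100 minutes = 1 hour and 40 minutes
Adding 9 hours: 5 + 9 + 1 (carry) = 15 - 12 = 3
Final time: 3:40

Final answer: 3:40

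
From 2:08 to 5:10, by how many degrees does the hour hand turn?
The hour hand moves 0.5 degrees per minute.
Time elapsed: 5:10 - 2:08 = 182 minutes
Angular displacement: 182 x 0.5 = 91 degrees

Final answer: 91 degrees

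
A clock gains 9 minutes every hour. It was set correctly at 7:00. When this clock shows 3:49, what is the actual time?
For every 60 true minutes, the faulty clock advances 69 minutes, so 1 faulty-clock minute corresponds to 60/69 true minutes.
From 7:00 to 3:49 on the faulty dial is 529 minutes.
True elapsed: 529 x 60/69 = 460 minutes = 7 hours and 40 minutes.
True time: 7:00 + 7 hours and 40 minutes = 2:40.

Final answer: 2:40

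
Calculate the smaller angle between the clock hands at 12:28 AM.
Hour hand position: 0 x 30 + 28 x 0.5 = 14 degrees
Minute hand position: 28 x 6 = 168 degrees
Difference: |14 - 168| = 154 degrees
The angle between the hands is 154 degrees

Final answer: 154 degrees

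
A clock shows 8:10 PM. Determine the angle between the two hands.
Hour hand position: 8 x 30 + 10 x 0.5 = 245 degrees
Minute hand position: 10 x 6 = 60 degrees
Difference: |245 - 60| = 185 degrees
Since 185 > 180, the smaller angle is 360 - 185 = 175 degrees

Final answer: 175 degrees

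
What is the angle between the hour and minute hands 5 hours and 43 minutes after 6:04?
First find the time 5 hours and 43 minutes after 6:04.
Total minutes: 6 x 60 + 4 + 5 x 60 + 43 = 707.
707 mod 720 = 707 minutes = 11:47.
Now compute the angle at 11:47:
Hour hand: 11 x 30 + 47 x 0.5 = 353.5 degrees
Minute hand: 47 x 6 = 282 degrees
Difference: |353.5 - 282| = 71.5 degrees
The angle is 71.5 degrees

Final answer: 71.5 degrees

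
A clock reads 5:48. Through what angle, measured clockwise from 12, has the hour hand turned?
The hour hand moves 30 degrees per hour and 0.5 degrees per minute.
At 5:48: (5) x 30 + 48 x 0.5 = 150 + 24 = 174 degrees

Final answer: 174 degrees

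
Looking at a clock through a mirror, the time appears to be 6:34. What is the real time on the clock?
Reflection across the vertical (12-6) axis maps a hand at angle A degrees to (360 - A) degrees, which sends a reading of T minutes past 12:00 to (720 - T) minutes past 12:00.
Mirror reads 6:34 = 394 minutes past 12:00.
Actual time: (720 - 394) mod 720 = 326 minutes = 5:26.

Final answer: 5:26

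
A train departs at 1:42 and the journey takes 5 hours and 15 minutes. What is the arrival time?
Starting time: 1:42
Adding 15 minutes to 42 minutes: 42 + 15 = 57 minutes
Adding 5 hours: 1 + 5 = 6
Final time: 6:57

Final answer: 6:57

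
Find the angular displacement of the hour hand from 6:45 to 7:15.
The hour hand moves 0.5 degrees per minute.
Time elapsed: 7:15 - 6:45 = 30 minutes
Angular displacement: 30 x 0.5 = 15 degrees

Final answer: 15 degrees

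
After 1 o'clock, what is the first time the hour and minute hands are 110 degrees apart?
At t minutes past 1:00, the hour hand is at 30 x 1 + 0.5t degrees and the minute hand is at 6t degrees.
The smaller angle between them is 110 degrees when |30H - 5.5t| = 110 or |30H - 5.5t| = 250.
With H = 1, solve 30 x 1 - 5.5t = +/- target for each target:
  t = (30 x 1 - 110) / 5.5 = -14.55 (outside (0, 60))
  t = (30 x 1 + 110) / 5.5 = 25.45
  t = (30 x 1 - 250) / 5.5 = -40 (outside (0, 60))
  t = (30 x 1 + 250) / 5.5 = 50.91
Valid solutions in (0, 60): {25.45, 50.91} minutes.
The first occurrence is t = 25.45 minutes.
The hands form a 110-degree angle at 25.45 minutes past 1:00.

Final answer: 25.45 minutes past 1:00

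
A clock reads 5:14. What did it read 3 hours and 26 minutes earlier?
Starting time: 5:14 = 314 total minutes past 12:00
Subtracting: 3 hours and 26 minutes = 206 minutes
314 - 206 = 108 minutes
= 1 hour and 48 minutes past 12:00 = 1:48

Final answer: 1:48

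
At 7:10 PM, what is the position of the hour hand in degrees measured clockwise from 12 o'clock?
The hour hand moves 30 degrees per hour and 0.5 degrees per minute.
At 7:10: (7) x 30 + 10 x 0.5 = 210 + 5 = 215 degrees

Final answer: 215 degrees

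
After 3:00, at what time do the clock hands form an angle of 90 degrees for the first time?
At t minutes past 3:00, the hour hand is at 30 x 3 + 0.5t degrees and the minute hand is at 6t degrees.
The smaller angle between them is 90 degrees when |30H - 5.5t| = 90 or |30H - 5.5t| = 270.
With H = 3, solve 30 x 3 - 5.5t = +/- target for each target:
  t = (30 x 3 - 90) / 5.5 = 0 (outside (0, 60))
  t = (30 x 3 + 90) / 5.5 = 32.73
  t = (30 x 3 - 270) / 5.5 = -32.73 (outside (0, 60))
  t = (30 x 3 + 270) / 5.5 = 65.45 (outside (0, 60))
Valid solutions in (0, 60): {32.73} minutes.
The first occurrence is t = 32.73 minutes.
The hands form a 90-degree angle at 32.73 minutes past 3:00.

Final answer: 32.73 minutes past 3:00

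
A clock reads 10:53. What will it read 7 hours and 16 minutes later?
Starting time: 10:53
Adding 16 minutes to 53 minutes: 53 + 16 = 69 minutes = 1 hour and 9 minutes
Adding 7 hours: 10 + 7 + 1 (carry) = 18 - 12 = 6
Final time: 6:09

Final answer: 6:09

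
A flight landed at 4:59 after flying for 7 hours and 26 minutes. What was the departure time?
Starting time: 4:59 = 299 total minutes past 12:00
Subtracting: 7 hours and 26 minutes = 446 minutes
299 - 446 = -147 (negative, add 12 hours = 720) = 573 minutes
= 9 hours and 33 minutes past 12:00 = 9:33

Final answer: 9:33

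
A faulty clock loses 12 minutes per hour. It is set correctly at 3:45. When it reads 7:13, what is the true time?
For every 60 true minutes, the faulty clock advances 48 minutes, so 1 faulty-clock minute corresponds to 60/48 true minutes.
From 3:45 to 7:13 on the faulty dial is 208 minutes.
True elapsed: 208 x 60/48 = 260 minutes = 4 hours and 20 minutes.
True time: 3:45 + 4 hours and 20 minutes = 8:05.

Final answer: 8:05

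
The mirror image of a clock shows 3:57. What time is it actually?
Reflection across the vertical (12-6) axis maps a hand at angle A degrees to (360 - A) degrees, which sends a reading of T minutes past 12:00 to (720 - T) minutes past 12:00.
Mirror reads 3:57 = 237 minutes past 12:00.
Actual time: (720 - 237) mod 720 = 483 minutes = 8:03.

Final answer: 8:03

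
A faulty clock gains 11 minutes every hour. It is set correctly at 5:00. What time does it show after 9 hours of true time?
For every 60 true minutes, the faulty clock advances 60 + 11 = 71 minutes.
True elapsed: 9 hours = 540 minutes.
Faulty clock advances: 540 x 71/60 = 639 minutes (drift: 99 minutes ahead).
Shown time: 5:00 + 639 minutes = 3:39.

Final answer: 3:39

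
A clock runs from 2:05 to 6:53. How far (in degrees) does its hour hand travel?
The hour hand moves 0.5 degrees per minute.
Time elapsed: 6:53 - 2:05 = 288 minutes
Angular displacement: 288 x 0.5 = 144 degrees

Final answer: 144 degrees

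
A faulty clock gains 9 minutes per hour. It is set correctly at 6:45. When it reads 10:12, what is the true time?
For every 60 true minutes, the faulty clock advances 69 minutes, so 1 faulty-clock minute corresponds to 60/69 true minutes.
From 6:45 to 10:12 on the faulty dial is 207 minutes.
True elapsed: 207 x 60/69 = 180 minutes = 3 hours.
True time: 6:45 + 3 hours = 9:45.

Final answer: 9:45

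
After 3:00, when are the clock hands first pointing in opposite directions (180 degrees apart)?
For hands to be 180 degrees apart: |30H - 5.5t| = 180
With H = 3: t = (30 x 3 + 180)/5.5 = 49.09 or t = (30 x 3 - 180)/5.5 = -16.36
First valid solution (0 < t < 60): t = 49.09 minutes
The hands are opposite at 49.09 minutes past 3:00.

Final answer: 49.09 minutes past 3:00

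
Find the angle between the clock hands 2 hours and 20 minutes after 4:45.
First find the time 2 hours and 20 minutes after 4:45.
Total minutes: 4 x 60 + 45 + 2 x 60 + 20 = 425.
425 mod 720 = 425 minutes = 7:05.
Now compute the angle at 7:05:
Hour hand: 7 x 30 + 5 x 0.5 = 212.5 degrees
Minute hand: 5 x 6 = 30 degrees
Difference: |212.5 - 30| = 182.5 degrees
Smaller angle: 360 - 182.5 = 177.5 degrees

Final answer: 177.5 degrees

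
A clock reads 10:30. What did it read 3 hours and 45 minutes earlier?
Starting time: 10:30 = 630 total minutes past 12:00
Subtracting: 3 hours and 45 minutes = 225 minutes
630 - 225 = 405 minutes
= 6 hours and 45 minutes past 12:00 = 6:45

Final answer: 6:45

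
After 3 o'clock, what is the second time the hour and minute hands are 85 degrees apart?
At t minutes past 3:00, the hour hand is at 30 x 3 + 0.5t degrees and the minute hand is at 6t degrees.
The smaller angle between them is 85 degrees when |30H - 5.5t| = 85 or |30H - 5.5t| = 275.
With H = 3, solve 30 x 3 - 5.5t = +/- target for each target:
  t = (30 x 3 - 85) / 5.5 = 0.91
  t = (30 x 3 + 85) / 5.5 = 31.82
  t = (30 x 3 - 275) / 5.5 = -33.64 (outside (0, 60))
  t = (30 x 3 + 275) / 5.5 = 66.36 (outside (0, 60))
Valid solutions in (0, 60): {0.91, 31.82} minutes.
The second occurrence is t = 31.82 minutes.
The hands form a 85-degree angle at 31.82 minutes past 3:00.

Final answer: 31.82 minutes past 3:00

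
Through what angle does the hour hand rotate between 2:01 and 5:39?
The hour hand moves 0.5 degrees per minute.
Time elapsed: 5:39 - 2:01 = 218 minutes
Angular displacement: 218 x 0.5 = 109 degrees

Final answer: 109 degrees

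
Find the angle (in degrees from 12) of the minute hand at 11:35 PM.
The minute hand moves 6 degrees per minute.
At 11:35: 35 x 6 = 210 degrees

Final answer: 210 degrees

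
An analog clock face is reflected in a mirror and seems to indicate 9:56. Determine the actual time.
Reflection across the vertical (12-6) axis maps a hand at angle A degrees to (360 - A) degrees, which sends a reading of T minutes past 12:00 to (720 - T) minutes past 12:00.
Mirror reads 9:56 = 596 minutes past 12:00.
Actual time: (720 - 596) mod 720 = 124 minutes = 2:04.

Final answer: 2:04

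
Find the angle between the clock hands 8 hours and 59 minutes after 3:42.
First find the time 8 hours and 59 minutes after 3:42.
Total minutes: 3 x 60 + 42 + 8 x 60 + 59 = 761.
761 mod 720 = 41 minutes = 12:41.
Now compute the angle at 12:41:
Hour hand: 0 x 30 + 41 x 0.5 = 20.5 degrees
Minute hand: 41 x 6 = 246 degrees
Difference: |20.5 - 246| = 225.5 degrees
Smaller angle: 360 - 225.5 = 134.5 degrees

Final answer: 134.5 degrees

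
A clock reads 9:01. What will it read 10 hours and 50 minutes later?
Starting time: 9:01
Adding 50 minutes to 1 minute: 1 + 50 = 51 minutes
Adding 10 hours: 9 + 10 = 19 - 12 = 7
Final time: 7:51

Final answer: 7:51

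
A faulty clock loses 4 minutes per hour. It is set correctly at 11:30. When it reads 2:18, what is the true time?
For every 60 true minutes, the faulty clock advances 56 minutes, so 1 faulty-clock minute corresponds to 60/56 true minutes.
From 11:30 to 2:18 on the faulty dial is 168 minutes.
True elapsed: 168 x 60/56 = 180 minutes = 3 hours.
True time: 11:30 + 3 hours = 2:30.

Final answer: 2:30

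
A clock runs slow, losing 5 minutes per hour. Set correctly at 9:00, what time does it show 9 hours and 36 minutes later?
For every 60 true minutes, the faulty clock advances 60 - 5 = 55 minutes.
True elapsed: 9 hours and 36 minutes = 576 minutes.
Faulty clock advances: 576 x 55/60 = 528 minutes (drift: 48 minutes behind).
Shown time: 9:00 + 528 minutes = 5:48.

Final answer: 5:48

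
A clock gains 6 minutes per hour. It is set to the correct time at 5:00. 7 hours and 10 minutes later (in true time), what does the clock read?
For every 60 true minutes, the faulty clock advances 60 + 6 = 66 minutes.
True elapsed: 7 hours and 10 minutes = 430 minutes.
Faulty clock advances: 430 x 66/60 = 473 minutes (drift: 43 minutes ahead).
Shown time: 5:00 + 473 minutes = 12:53.

Final answer: 12:53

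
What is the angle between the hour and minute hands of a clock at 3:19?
Hour hand position: 3 x 30 + 19 x 0.5 = 99.5 degrees
Minute hand position: 19 x 6 = 114 degrees
Difference: |99.5 - 114| = 14.5 degrees
The angle between the hands is 14.5 degrees

Final answer: 14.5 degrees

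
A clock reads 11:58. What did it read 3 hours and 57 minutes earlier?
Starting time: 11:58 = 718 total minutes past 12:00
Subtracting: 3 hours and 57 minutes = 237 minutes
718 - 237 = 481 minutes
= 8 hours and 1 minute past 12:00 = 8:01

Final answer: 8:01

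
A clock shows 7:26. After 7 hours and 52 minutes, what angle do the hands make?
First find the time 7 hours and 52 minutes after 7:26.
Total minutes: 7 x 60 + 26 + 7 x 60 + 52 = 918.
918 mod 720 = 198 minutes = 3:18.
Now compute the angle at 3:18:
Hour hand: 3 x 30 + 18 x 0.5 = 99 degrees
Minute hand: 18 x 6 = 108 degrees
Difference: |99 - 108| = 9 degrees
The angle is 9 degrees

Final answer: 9 degrees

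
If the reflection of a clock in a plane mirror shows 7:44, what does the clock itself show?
Reflection across the vertical (12-6) axis maps a hand at angle A degrees to (360 - A) degrees, which sends a reading of T minutes past 12:00 to (720 - T) minutes past 12:00.
Mirror reads 7:44 = 464 minutes past 12:00.
Actual time: (720 - 464) mod 720 = 256 minutes = 4:16.

Final answer: 4:16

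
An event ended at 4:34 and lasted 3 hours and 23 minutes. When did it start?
Starting time: 4:34 = 274 total minutes past 12:00
Subtracting: 3 hours and 23 minutes = 203 minutes
274 - 203 = 71 minutes
= 1 hour and 11 minutes past 12:00 = 1:11

Final answer: 1:11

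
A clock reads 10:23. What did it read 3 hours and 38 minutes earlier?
Starting time: 10:23 = 623 total minutes past 12:00
Subtracting: 3 hours and 38 minutes = 218 minutes
623 - 218 = 405 minutes
= 6 hours and 45 minutes past 12:00 = 6:45

Final answer: 6:45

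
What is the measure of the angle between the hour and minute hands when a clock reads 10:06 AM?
Hour hand position: 10 x 30 + 6 x 0.5 = 303 degrees
Minute hand position: 6 x 6 = 36 degrees
Difference: |303 - 36| = 267 degrees
Since 267 > 180, the smaller angle is 360 - 267 = 93 degrees

Final answer: 93 degrees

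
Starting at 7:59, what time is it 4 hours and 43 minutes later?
Starting time: 7:59
Adding 43 minutes to 59 minutes: 59 + 43 = 102 minutes = 1 hour and 42 minutes
Adding 4 hours: 7 + 4 + 1 (carry) = 12
Final time: 12:42

Final answer: 12:42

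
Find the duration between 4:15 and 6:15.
From 4:15 to 6:15:
(6 x 60 + 15) - (4 x 60 + 15) = 375 - 255 = 120 minutes
= 2 hours

Final answer: 2 hours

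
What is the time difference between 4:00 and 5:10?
From 4:00 to 5:10:
(5 x 60 + 10) - (4 x 60 + 0) = 310 - 240 = 70 minutes
= 1 hour and 10 minutes

Final answer: 1 hour and 10 minutes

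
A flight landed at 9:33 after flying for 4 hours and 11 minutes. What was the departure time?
Starting time: 9:33 = 573 total minutes past 12:00
Subtracting: 4 hours and 11 minutes = 251 minutes
573 - 251 = 322 minutes
= 5 hours and 22 minutes past 12:00 = 5:22

Final answer: 5:22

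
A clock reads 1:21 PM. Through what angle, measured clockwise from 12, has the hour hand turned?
The hour hand moves 30 degrees per hour and 0.5 degrees per minute.
At 1:21: (1) x 30 + 21 x 0.5 = 30 + 10.5 = 40.5 degrees

Final answer: 40.5 degrees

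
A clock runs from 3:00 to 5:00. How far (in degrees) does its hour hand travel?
The hour hand moves 0.5 degrees per minute.
Time elapsed: 5:00 - 3:00 = 120 minutes
Angular displacement: 120 x 0.5 = 60 degrees

Final answer: 60 degrees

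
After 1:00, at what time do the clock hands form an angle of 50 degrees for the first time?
At t minutes past 1:00, the hour hand is at 30 x 1 + 0.5t degrees and the minute hand is at 6t degrees.
The smaller angle between them is 50 degrees when |30H - 5.5t| = 50 or |30H - 5.5t| = 310.
With H = 1, solve 30 x 1 - 5.5t = +/- target for each target:
  t = (30 x 1 - 50) / 5.5 = -3.64 (outside (0, 60))
  t = (30 x 1 + 50) / 5.5 = 14.55
  t = (30 x 1 - 310) / 5.5 = -50.91 (outside (0, 60))
  t = (30 x 1 + 310) / 5.5 = 61.82 (outside (0, 60))
Valid solutions in (0, 60): {14.55} minutes.
The first occurrence is t = 14.55 minutes.
The hands form a 50-degree angle at 14.55 minutes past 1:00.

Final answer: 14.55 minutes past 1:00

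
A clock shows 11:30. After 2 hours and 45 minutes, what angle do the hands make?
First find the time 2 hours and 45 minutes after 11:30.
Total minutes: 11 x 60 + 30 + 2 x 60 + 45 = 855.
855 mod 720 = 135 minutes = 2:15.
Now compute the angle at 2:15:
Hour hand: 2 x 30 + 15 x 0.5 = 67.5 degrees
Minute hand: 15 x 6 = 90 degrees
Difference: |67.5 - 90| = 22.5 degrees
The angle is 22.5 degrees

Final answer: 22.5 degrees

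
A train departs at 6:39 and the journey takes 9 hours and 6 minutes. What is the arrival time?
Starting time: 6:39
Adding 6 minutes to 39 minutes: 39 + 6 = 45 minutes
Adding 9 hours: 6 + 9 = 15 - 12 = 3
Final time: 3:45

Final answer: 3:45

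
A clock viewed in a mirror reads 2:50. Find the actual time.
Reflection across the vertical (12-6) axis maps a hand at angle A degrees to (360 - A) degrees, which sends a reading of T minutes past 12:00 to (720 - T) minutes past 12:00.
Mirror reads 2:50 = 170 minutes past 12:00.
Actual time: (720 - 170) mod 720 = 550 minutes = 9:10.

Final answer: 9:10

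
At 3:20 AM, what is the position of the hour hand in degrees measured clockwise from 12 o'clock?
The hour hand moves 30 degrees per hour and 0.5 degrees per minute.
At 3:20: (3) x 30 + 20 x 0.5 = 90 + 10 = 100 degrees

Final answer: 100 degrees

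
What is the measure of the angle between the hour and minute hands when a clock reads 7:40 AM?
Hour hand position: 7 x 30 + 40 x 0.5 = 230 degrees
Minute hand position: 40 x 6 = 240 degrees
Difference: |230 - 240| = 10 degrees
The angle between the hands is 10 degrees

Final answer: 10 degrees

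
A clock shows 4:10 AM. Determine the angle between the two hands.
Hour hand position: 4 x 30 + 10 x 0.5 = 125 degrees
Minute hand position: 10 x 6 = 60 degrees
Difference: |125 - 60| = 65 degrees
The angle between the hands is 65 degrees

Final answer: 65 degrees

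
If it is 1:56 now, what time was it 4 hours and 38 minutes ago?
Starting time: 1:56 = 116 total minutes past 12:00
Subtracting: 4 hours and 38 minutes = 278 minutes
116 - 278 = -162 (negative, add 12 hours = 720) = 558 minutes
= 9 hours and 18 minutes past 12:00 = 9:18

Final answer: 9:18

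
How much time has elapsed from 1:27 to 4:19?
From 1:27 to 4:19:
(4 x 60 + 19) - (1 x 60 + 27) = 259 - 87 = 172 minutes
= 2 hours and 52 minutes

Final answer: 2 hours and 52 minutes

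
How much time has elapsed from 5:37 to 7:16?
From 5:37 to 7:16:
(7 x 60 + 16) - (5 x 60 + 37) = 436 - 337 = 99 minutes
= 1 hour and 39 minutes

Final answer: 1 hour and 39 minutes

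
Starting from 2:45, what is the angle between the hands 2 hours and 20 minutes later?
First find the time 2 hours and 20 minutes after 2:45.
Total minutes: 2 x 60 + 45 + 2 x 60 + 20 = 305.
305 mod 720 = 305 minutes = 5:05.
Now compute the angle at 5:05:
Hour hand: 5 x 30 + 5 x 0.5 = 152.5 degrees
Minute hand: 5 x 6 = 30 degrees
Difference: |152.5 - 30| = 122.5 degrees
The angle is 122.5 degrees

Final answer: 122.5 degrees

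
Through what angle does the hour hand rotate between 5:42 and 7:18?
The hour hand moves 0.5 degrees per minute.
Time elapsed: 7:18 - 5:42 = 96 minutes
Angular displacement: 96 x 0.5 = 48 degrees

Final answer: 48 degrees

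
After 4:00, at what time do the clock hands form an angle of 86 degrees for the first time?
At t minutes past 4:00, the hour hand is at 30 x 4 + 0.5t degrees and the minute hand is at 6t degrees.
The smaller angle between them is 86 degrees when |30H - 5.5t| = 86 or |30H - 5.5t| = 274.
With H = 4, solve 30 x 4 - 5.5t = +/- target for each target:
  t = (30 x 4 - 86) / 5.5 = 6.18
  t = (30 x 4 + 86) / 5.5 = 37.45
  t = (30 x 4 - 274) / 5.5 = -28 (outside (0, 60))
  t = (30 x 4 + 274) / 5.5 = 71.64 (outside (0, 60))
Valid solutions in (0, 60): {6.18, 37.45} minutes.
The first occurrence is t = 6.18 minutes.
The hands form a 86-degree angle at 6.18 minutes past 4:00.

Final answer: 6.18 minutes past 4:00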